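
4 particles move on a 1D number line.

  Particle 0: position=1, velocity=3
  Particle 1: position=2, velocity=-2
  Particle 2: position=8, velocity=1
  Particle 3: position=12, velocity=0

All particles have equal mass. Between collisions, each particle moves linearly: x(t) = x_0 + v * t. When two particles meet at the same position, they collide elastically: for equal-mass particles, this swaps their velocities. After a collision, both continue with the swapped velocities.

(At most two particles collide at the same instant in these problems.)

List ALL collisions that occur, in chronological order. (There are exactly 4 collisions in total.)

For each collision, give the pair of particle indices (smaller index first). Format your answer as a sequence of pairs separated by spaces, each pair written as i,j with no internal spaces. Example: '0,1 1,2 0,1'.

Answer: 0,1 1,2 2,3 1,2

Derivation:
Collision at t=1/5: particles 0 and 1 swap velocities; positions: p0=8/5 p1=8/5 p2=41/5 p3=12; velocities now: v0=-2 v1=3 v2=1 v3=0
Collision at t=7/2: particles 1 and 2 swap velocities; positions: p0=-5 p1=23/2 p2=23/2 p3=12; velocities now: v0=-2 v1=1 v2=3 v3=0
Collision at t=11/3: particles 2 and 3 swap velocities; positions: p0=-16/3 p1=35/3 p2=12 p3=12; velocities now: v0=-2 v1=1 v2=0 v3=3
Collision at t=4: particles 1 and 2 swap velocities; positions: p0=-6 p1=12 p2=12 p3=13; velocities now: v0=-2 v1=0 v2=1 v3=3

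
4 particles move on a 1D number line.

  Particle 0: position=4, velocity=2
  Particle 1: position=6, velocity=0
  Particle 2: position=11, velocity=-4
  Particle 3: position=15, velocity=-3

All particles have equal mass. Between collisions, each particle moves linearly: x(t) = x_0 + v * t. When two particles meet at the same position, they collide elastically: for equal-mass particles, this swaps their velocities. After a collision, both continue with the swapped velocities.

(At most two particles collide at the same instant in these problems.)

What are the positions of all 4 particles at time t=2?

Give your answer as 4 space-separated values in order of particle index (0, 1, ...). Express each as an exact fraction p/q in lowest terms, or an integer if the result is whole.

Answer: 3 6 8 9

Derivation:
Collision at t=1: particles 0 and 1 swap velocities; positions: p0=6 p1=6 p2=7 p3=12; velocities now: v0=0 v1=2 v2=-4 v3=-3
Collision at t=7/6: particles 1 and 2 swap velocities; positions: p0=6 p1=19/3 p2=19/3 p3=23/2; velocities now: v0=0 v1=-4 v2=2 v3=-3
Collision at t=5/4: particles 0 and 1 swap velocities; positions: p0=6 p1=6 p2=13/2 p3=45/4; velocities now: v0=-4 v1=0 v2=2 v3=-3
Advance to t=2 (no further collisions before then); velocities: v0=-4 v1=0 v2=2 v3=-3; positions = 3 6 8 9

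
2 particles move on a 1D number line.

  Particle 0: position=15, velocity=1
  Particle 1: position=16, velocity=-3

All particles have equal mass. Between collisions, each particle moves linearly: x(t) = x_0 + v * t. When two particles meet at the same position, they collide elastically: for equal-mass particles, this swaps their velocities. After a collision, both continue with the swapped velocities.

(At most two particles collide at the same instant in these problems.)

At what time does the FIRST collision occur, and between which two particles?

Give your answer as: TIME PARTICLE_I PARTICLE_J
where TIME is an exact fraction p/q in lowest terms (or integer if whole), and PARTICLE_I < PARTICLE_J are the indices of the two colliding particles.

Answer: 1/4 0 1

Derivation:
Pair (0,1): pos 15,16 vel 1,-3 -> gap=1, closing at 4/unit, collide at t=1/4
Earliest collision: t=1/4 between 0 and 1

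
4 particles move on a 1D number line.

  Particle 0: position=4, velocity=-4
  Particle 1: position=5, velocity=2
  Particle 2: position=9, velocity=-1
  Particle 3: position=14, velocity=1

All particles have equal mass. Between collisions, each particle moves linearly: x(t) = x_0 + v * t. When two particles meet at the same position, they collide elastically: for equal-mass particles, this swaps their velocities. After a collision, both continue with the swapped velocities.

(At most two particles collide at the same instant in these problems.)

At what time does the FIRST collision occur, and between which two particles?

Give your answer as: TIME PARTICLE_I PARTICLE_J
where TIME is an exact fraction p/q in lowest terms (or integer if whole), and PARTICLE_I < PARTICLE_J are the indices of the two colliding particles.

Answer: 4/3 1 2

Derivation:
Pair (0,1): pos 4,5 vel -4,2 -> not approaching (rel speed -6 <= 0)
Pair (1,2): pos 5,9 vel 2,-1 -> gap=4, closing at 3/unit, collide at t=4/3
Pair (2,3): pos 9,14 vel -1,1 -> not approaching (rel speed -2 <= 0)
Earliest collision: t=4/3 between 1 and 2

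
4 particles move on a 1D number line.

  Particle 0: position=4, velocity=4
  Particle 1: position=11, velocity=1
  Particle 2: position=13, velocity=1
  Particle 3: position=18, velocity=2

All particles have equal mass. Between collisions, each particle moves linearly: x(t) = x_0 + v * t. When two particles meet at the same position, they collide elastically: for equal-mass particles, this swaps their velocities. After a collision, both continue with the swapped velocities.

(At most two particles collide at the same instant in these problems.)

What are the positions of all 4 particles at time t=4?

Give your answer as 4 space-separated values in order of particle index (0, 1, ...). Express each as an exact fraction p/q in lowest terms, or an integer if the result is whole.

Collision at t=7/3: particles 0 and 1 swap velocities; positions: p0=40/3 p1=40/3 p2=46/3 p3=68/3; velocities now: v0=1 v1=4 v2=1 v3=2
Collision at t=3: particles 1 and 2 swap velocities; positions: p0=14 p1=16 p2=16 p3=24; velocities now: v0=1 v1=1 v2=4 v3=2
Advance to t=4 (no further collisions before then); velocities: v0=1 v1=1 v2=4 v3=2; positions = 15 17 20 26

Answer: 15 17 20 26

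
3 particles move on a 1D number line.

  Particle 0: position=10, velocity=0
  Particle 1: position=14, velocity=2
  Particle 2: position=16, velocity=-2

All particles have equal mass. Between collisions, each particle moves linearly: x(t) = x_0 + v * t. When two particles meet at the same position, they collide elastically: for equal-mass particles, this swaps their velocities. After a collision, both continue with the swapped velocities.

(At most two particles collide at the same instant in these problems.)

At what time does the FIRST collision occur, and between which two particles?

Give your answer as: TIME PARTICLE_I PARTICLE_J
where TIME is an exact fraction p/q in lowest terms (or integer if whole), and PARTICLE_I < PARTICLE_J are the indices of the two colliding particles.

Answer: 1/2 1 2

Derivation:
Pair (0,1): pos 10,14 vel 0,2 -> not approaching (rel speed -2 <= 0)
Pair (1,2): pos 14,16 vel 2,-2 -> gap=2, closing at 4/unit, collide at t=1/2
Earliest collision: t=1/2 between 1 and 2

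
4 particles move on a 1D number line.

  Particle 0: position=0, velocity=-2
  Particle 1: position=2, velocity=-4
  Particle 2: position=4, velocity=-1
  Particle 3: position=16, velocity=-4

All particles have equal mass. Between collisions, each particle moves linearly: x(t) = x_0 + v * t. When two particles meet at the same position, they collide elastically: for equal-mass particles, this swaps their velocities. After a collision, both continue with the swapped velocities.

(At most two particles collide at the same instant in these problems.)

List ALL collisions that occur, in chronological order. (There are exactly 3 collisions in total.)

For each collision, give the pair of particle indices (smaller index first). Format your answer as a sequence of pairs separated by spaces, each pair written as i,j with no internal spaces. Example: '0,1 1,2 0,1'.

Collision at t=1: particles 0 and 1 swap velocities; positions: p0=-2 p1=-2 p2=3 p3=12; velocities now: v0=-4 v1=-2 v2=-1 v3=-4
Collision at t=4: particles 2 and 3 swap velocities; positions: p0=-14 p1=-8 p2=0 p3=0; velocities now: v0=-4 v1=-2 v2=-4 v3=-1
Collision at t=8: particles 1 and 2 swap velocities; positions: p0=-30 p1=-16 p2=-16 p3=-4; velocities now: v0=-4 v1=-4 v2=-2 v3=-1

Answer: 0,1 2,3 1,2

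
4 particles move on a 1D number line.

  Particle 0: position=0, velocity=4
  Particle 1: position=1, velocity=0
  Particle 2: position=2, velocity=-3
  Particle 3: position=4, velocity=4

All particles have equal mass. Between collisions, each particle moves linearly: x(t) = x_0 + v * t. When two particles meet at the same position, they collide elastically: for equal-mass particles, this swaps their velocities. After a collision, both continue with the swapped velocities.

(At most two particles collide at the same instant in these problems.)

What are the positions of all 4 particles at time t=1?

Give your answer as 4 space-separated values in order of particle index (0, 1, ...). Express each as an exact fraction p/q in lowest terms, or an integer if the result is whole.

Collision at t=1/4: particles 0 and 1 swap velocities; positions: p0=1 p1=1 p2=5/4 p3=5; velocities now: v0=0 v1=4 v2=-3 v3=4
Collision at t=2/7: particles 1 and 2 swap velocities; positions: p0=1 p1=8/7 p2=8/7 p3=36/7; velocities now: v0=0 v1=-3 v2=4 v3=4
Collision at t=1/3: particles 0 and 1 swap velocities; positions: p0=1 p1=1 p2=4/3 p3=16/3; velocities now: v0=-3 v1=0 v2=4 v3=4
Advance to t=1 (no further collisions before then); velocities: v0=-3 v1=0 v2=4 v3=4; positions = -1 1 4 8

Answer: -1 1 4 8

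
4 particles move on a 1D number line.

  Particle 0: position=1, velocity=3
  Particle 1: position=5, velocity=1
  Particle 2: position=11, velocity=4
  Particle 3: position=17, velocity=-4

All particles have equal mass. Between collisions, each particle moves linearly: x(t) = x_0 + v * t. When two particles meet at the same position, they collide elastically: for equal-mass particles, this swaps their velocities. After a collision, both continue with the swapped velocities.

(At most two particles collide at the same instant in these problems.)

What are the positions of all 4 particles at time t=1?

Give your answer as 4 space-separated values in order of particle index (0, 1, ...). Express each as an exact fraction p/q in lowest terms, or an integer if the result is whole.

Answer: 4 6 13 15

Derivation:
Collision at t=3/4: particles 2 and 3 swap velocities; positions: p0=13/4 p1=23/4 p2=14 p3=14; velocities now: v0=3 v1=1 v2=-4 v3=4
Advance to t=1 (no further collisions before then); velocities: v0=3 v1=1 v2=-4 v3=4; positions = 4 6 13 15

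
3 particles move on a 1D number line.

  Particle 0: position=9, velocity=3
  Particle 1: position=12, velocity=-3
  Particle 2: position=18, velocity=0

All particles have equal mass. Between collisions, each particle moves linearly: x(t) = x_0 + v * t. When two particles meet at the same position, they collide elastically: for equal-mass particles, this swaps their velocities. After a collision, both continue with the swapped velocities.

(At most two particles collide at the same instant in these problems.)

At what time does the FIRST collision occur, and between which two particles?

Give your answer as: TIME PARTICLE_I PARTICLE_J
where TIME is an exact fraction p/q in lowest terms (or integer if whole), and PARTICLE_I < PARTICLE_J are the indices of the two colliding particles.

Pair (0,1): pos 9,12 vel 3,-3 -> gap=3, closing at 6/unit, collide at t=1/2
Pair (1,2): pos 12,18 vel -3,0 -> not approaching (rel speed -3 <= 0)
Earliest collision: t=1/2 between 0 and 1

Answer: 1/2 0 1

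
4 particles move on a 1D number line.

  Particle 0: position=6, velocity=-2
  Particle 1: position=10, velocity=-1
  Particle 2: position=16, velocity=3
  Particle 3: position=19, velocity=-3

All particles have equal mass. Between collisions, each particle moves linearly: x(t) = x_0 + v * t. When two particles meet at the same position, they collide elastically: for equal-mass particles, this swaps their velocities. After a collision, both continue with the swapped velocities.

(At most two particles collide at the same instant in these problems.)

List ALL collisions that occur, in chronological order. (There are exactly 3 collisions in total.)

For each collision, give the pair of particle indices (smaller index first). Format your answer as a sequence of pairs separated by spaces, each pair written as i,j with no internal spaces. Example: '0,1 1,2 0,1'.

Collision at t=1/2: particles 2 and 3 swap velocities; positions: p0=5 p1=19/2 p2=35/2 p3=35/2; velocities now: v0=-2 v1=-1 v2=-3 v3=3
Collision at t=9/2: particles 1 and 2 swap velocities; positions: p0=-3 p1=11/2 p2=11/2 p3=59/2; velocities now: v0=-2 v1=-3 v2=-1 v3=3
Collision at t=13: particles 0 and 1 swap velocities; positions: p0=-20 p1=-20 p2=-3 p3=55; velocities now: v0=-3 v1=-2 v2=-1 v3=3

Answer: 2,3 1,2 0,1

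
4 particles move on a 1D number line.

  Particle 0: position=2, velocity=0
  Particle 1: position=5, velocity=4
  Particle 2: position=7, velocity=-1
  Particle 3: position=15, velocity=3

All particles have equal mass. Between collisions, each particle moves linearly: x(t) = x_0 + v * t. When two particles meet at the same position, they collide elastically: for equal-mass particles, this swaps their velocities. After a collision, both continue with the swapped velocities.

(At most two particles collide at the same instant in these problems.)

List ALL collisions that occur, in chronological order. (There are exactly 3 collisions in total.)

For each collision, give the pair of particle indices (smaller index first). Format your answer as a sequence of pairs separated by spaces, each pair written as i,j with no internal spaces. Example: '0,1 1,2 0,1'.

Collision at t=2/5: particles 1 and 2 swap velocities; positions: p0=2 p1=33/5 p2=33/5 p3=81/5; velocities now: v0=0 v1=-1 v2=4 v3=3
Collision at t=5: particles 0 and 1 swap velocities; positions: p0=2 p1=2 p2=25 p3=30; velocities now: v0=-1 v1=0 v2=4 v3=3
Collision at t=10: particles 2 and 3 swap velocities; positions: p0=-3 p1=2 p2=45 p3=45; velocities now: v0=-1 v1=0 v2=3 v3=4

Answer: 1,2 0,1 2,3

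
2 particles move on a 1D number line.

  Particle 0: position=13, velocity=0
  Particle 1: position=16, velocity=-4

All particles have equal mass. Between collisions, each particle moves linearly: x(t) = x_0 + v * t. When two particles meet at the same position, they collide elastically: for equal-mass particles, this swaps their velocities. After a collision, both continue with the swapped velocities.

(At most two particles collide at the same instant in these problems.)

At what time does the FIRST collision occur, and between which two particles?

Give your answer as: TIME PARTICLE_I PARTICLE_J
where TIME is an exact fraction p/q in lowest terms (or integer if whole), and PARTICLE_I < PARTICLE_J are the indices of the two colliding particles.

Answer: 3/4 0 1

Derivation:
Pair (0,1): pos 13,16 vel 0,-4 -> gap=3, closing at 4/unit, collide at t=3/4
Earliest collision: t=3/4 between 0 and 1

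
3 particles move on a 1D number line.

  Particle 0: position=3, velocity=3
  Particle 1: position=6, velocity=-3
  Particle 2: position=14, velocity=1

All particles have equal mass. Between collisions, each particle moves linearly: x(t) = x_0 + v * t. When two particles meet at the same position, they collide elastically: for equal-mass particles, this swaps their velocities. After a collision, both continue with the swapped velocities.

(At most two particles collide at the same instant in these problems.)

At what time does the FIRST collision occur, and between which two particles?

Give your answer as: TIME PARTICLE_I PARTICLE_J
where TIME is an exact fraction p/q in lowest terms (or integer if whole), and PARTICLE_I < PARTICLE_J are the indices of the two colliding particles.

Pair (0,1): pos 3,6 vel 3,-3 -> gap=3, closing at 6/unit, collide at t=1/2
Pair (1,2): pos 6,14 vel -3,1 -> not approaching (rel speed -4 <= 0)
Earliest collision: t=1/2 between 0 and 1

Answer: 1/2 0 1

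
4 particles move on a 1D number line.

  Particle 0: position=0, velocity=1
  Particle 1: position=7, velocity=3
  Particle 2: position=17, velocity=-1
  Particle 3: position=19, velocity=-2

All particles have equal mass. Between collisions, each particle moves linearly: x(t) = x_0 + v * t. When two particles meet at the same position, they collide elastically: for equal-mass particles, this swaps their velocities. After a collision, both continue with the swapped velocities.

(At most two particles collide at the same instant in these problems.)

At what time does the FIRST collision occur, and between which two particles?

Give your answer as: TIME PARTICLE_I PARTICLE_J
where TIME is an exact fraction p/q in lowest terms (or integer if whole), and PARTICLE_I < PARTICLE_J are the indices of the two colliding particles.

Pair (0,1): pos 0,7 vel 1,3 -> not approaching (rel speed -2 <= 0)
Pair (1,2): pos 7,17 vel 3,-1 -> gap=10, closing at 4/unit, collide at t=5/2
Pair (2,3): pos 17,19 vel -1,-2 -> gap=2, closing at 1/unit, collide at t=2
Earliest collision: t=2 between 2 and 3

Answer: 2 2 3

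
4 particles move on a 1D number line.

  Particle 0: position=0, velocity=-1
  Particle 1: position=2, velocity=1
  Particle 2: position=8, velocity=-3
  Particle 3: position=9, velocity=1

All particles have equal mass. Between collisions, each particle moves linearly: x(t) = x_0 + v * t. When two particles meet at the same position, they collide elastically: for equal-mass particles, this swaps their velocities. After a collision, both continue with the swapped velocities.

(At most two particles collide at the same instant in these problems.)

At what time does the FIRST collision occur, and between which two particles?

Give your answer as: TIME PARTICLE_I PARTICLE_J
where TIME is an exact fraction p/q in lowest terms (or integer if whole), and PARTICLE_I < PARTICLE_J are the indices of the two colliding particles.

Pair (0,1): pos 0,2 vel -1,1 -> not approaching (rel speed -2 <= 0)
Pair (1,2): pos 2,8 vel 1,-3 -> gap=6, closing at 4/unit, collide at t=3/2
Pair (2,3): pos 8,9 vel -3,1 -> not approaching (rel speed -4 <= 0)
Earliest collision: t=3/2 between 1 and 2

Answer: 3/2 1 2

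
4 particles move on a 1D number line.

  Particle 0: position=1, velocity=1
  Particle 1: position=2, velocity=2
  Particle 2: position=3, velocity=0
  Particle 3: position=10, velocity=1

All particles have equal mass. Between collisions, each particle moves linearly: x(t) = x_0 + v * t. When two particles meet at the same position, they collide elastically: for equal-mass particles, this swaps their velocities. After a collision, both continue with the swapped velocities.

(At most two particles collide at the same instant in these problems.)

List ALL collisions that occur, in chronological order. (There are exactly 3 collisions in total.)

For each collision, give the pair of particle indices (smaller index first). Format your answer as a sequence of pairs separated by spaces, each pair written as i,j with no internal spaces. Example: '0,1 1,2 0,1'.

Answer: 1,2 0,1 2,3

Derivation:
Collision at t=1/2: particles 1 and 2 swap velocities; positions: p0=3/2 p1=3 p2=3 p3=21/2; velocities now: v0=1 v1=0 v2=2 v3=1
Collision at t=2: particles 0 and 1 swap velocities; positions: p0=3 p1=3 p2=6 p3=12; velocities now: v0=0 v1=1 v2=2 v3=1
Collision at t=8: particles 2 and 3 swap velocities; positions: p0=3 p1=9 p2=18 p3=18; velocities now: v0=0 v1=1 v2=1 v3=2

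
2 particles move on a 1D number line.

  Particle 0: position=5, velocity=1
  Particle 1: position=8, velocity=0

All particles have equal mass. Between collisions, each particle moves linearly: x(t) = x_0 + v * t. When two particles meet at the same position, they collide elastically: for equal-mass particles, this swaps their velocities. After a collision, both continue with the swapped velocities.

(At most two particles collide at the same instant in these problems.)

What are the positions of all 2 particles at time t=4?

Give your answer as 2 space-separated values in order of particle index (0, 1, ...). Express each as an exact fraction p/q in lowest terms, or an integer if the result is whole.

Answer: 8 9

Derivation:
Collision at t=3: particles 0 and 1 swap velocities; positions: p0=8 p1=8; velocities now: v0=0 v1=1
Advance to t=4 (no further collisions before then); velocities: v0=0 v1=1; positions = 8 9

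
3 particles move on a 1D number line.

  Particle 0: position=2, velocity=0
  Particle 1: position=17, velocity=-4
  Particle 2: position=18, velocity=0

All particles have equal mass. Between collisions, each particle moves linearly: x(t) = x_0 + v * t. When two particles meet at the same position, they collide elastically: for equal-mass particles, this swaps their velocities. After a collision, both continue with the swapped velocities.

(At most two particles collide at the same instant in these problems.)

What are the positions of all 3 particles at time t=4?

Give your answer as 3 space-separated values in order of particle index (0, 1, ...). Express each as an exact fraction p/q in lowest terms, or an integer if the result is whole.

Collision at t=15/4: particles 0 and 1 swap velocities; positions: p0=2 p1=2 p2=18; velocities now: v0=-4 v1=0 v2=0
Advance to t=4 (no further collisions before then); velocities: v0=-4 v1=0 v2=0; positions = 1 2 18

Answer: 1 2 18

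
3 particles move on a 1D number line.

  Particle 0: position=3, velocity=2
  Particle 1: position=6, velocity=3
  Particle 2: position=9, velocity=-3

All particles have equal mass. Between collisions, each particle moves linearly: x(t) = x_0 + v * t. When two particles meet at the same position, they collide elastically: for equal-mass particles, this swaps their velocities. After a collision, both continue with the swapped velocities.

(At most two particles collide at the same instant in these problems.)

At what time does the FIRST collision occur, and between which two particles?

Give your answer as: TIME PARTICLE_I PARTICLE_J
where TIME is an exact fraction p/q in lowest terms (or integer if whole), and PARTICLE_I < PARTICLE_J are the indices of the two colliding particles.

Answer: 1/2 1 2

Derivation:
Pair (0,1): pos 3,6 vel 2,3 -> not approaching (rel speed -1 <= 0)
Pair (1,2): pos 6,9 vel 3,-3 -> gap=3, closing at 6/unit, collide at t=1/2
Earliest collision: t=1/2 between 1 and 2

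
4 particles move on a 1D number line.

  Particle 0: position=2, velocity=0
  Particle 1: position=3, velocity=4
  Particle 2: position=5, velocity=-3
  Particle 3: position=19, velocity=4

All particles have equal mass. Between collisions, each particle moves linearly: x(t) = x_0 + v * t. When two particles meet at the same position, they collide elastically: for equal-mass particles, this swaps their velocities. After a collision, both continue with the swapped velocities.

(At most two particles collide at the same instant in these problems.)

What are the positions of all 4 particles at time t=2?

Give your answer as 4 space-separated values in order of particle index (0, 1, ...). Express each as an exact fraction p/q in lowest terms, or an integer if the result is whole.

Answer: -1 2 11 27

Derivation:
Collision at t=2/7: particles 1 and 2 swap velocities; positions: p0=2 p1=29/7 p2=29/7 p3=141/7; velocities now: v0=0 v1=-3 v2=4 v3=4
Collision at t=1: particles 0 and 1 swap velocities; positions: p0=2 p1=2 p2=7 p3=23; velocities now: v0=-3 v1=0 v2=4 v3=4
Advance to t=2 (no further collisions before then); velocities: v0=-3 v1=0 v2=4 v3=4; positions = -1 2 11 27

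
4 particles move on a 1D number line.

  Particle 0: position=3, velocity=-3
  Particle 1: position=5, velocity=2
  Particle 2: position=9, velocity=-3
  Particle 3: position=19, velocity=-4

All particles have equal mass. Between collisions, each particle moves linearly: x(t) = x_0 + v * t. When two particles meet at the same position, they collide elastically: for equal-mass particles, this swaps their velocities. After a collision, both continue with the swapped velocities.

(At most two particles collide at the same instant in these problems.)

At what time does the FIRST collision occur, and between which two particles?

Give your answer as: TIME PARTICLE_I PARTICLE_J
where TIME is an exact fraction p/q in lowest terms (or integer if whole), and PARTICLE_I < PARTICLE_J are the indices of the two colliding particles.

Answer: 4/5 1 2

Derivation:
Pair (0,1): pos 3,5 vel -3,2 -> not approaching (rel speed -5 <= 0)
Pair (1,2): pos 5,9 vel 2,-3 -> gap=4, closing at 5/unit, collide at t=4/5
Pair (2,3): pos 9,19 vel -3,-4 -> gap=10, closing at 1/unit, collide at t=10
Earliest collision: t=4/5 between 1 and 2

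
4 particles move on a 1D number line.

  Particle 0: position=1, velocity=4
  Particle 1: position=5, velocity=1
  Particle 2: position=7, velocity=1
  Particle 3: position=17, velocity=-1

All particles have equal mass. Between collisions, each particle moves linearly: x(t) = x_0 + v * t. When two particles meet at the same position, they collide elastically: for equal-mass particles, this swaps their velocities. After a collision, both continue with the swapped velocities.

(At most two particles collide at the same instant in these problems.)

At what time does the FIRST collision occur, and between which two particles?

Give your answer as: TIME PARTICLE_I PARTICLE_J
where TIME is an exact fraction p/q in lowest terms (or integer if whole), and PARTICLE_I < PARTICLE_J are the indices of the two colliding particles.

Pair (0,1): pos 1,5 vel 4,1 -> gap=4, closing at 3/unit, collide at t=4/3
Pair (1,2): pos 5,7 vel 1,1 -> not approaching (rel speed 0 <= 0)
Pair (2,3): pos 7,17 vel 1,-1 -> gap=10, closing at 2/unit, collide at t=5
Earliest collision: t=4/3 between 0 and 1

Answer: 4/3 0 1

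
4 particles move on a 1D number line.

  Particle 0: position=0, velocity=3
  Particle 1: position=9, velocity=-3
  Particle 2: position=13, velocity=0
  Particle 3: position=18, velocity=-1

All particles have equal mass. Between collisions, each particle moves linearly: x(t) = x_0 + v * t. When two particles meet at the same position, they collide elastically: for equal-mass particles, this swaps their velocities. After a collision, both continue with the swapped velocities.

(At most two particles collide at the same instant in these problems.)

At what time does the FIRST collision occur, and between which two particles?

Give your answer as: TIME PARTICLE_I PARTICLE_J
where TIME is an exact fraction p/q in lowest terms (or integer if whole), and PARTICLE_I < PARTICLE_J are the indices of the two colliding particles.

Answer: 3/2 0 1

Derivation:
Pair (0,1): pos 0,9 vel 3,-3 -> gap=9, closing at 6/unit, collide at t=3/2
Pair (1,2): pos 9,13 vel -3,0 -> not approaching (rel speed -3 <= 0)
Pair (2,3): pos 13,18 vel 0,-1 -> gap=5, closing at 1/unit, collide at t=5
Earliest collision: t=3/2 between 0 and 1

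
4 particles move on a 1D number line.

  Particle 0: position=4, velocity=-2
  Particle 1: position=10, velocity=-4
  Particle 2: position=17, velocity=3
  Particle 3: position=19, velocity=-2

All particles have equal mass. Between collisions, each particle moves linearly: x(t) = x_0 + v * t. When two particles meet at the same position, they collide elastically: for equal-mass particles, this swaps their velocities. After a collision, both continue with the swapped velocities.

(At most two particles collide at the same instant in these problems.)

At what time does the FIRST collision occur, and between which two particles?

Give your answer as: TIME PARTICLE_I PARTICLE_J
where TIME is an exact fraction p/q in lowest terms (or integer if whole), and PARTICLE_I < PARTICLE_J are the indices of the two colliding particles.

Pair (0,1): pos 4,10 vel -2,-4 -> gap=6, closing at 2/unit, collide at t=3
Pair (1,2): pos 10,17 vel -4,3 -> not approaching (rel speed -7 <= 0)
Pair (2,3): pos 17,19 vel 3,-2 -> gap=2, closing at 5/unit, collide at t=2/5
Earliest collision: t=2/5 between 2 and 3

Answer: 2/5 2 3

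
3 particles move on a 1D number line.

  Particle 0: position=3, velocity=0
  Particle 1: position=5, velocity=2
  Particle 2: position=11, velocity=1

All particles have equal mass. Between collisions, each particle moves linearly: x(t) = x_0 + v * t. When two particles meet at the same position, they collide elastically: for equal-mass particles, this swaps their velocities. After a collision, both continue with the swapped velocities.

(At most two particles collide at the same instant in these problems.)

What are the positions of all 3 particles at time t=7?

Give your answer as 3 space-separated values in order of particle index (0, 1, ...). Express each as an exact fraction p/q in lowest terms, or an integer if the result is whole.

Answer: 3 18 19

Derivation:
Collision at t=6: particles 1 and 2 swap velocities; positions: p0=3 p1=17 p2=17; velocities now: v0=0 v1=1 v2=2
Advance to t=7 (no further collisions before then); velocities: v0=0 v1=1 v2=2; positions = 3 18 19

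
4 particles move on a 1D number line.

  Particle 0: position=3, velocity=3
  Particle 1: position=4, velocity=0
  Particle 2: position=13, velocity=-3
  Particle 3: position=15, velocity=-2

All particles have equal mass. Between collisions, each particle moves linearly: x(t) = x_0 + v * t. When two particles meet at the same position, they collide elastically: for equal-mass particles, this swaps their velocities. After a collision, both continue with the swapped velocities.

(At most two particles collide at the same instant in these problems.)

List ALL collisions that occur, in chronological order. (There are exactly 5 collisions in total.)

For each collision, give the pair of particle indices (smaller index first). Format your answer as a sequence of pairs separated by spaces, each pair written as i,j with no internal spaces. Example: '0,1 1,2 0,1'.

Collision at t=1/3: particles 0 and 1 swap velocities; positions: p0=4 p1=4 p2=12 p3=43/3; velocities now: v0=0 v1=3 v2=-3 v3=-2
Collision at t=5/3: particles 1 and 2 swap velocities; positions: p0=4 p1=8 p2=8 p3=35/3; velocities now: v0=0 v1=-3 v2=3 v3=-2
Collision at t=12/5: particles 2 and 3 swap velocities; positions: p0=4 p1=29/5 p2=51/5 p3=51/5; velocities now: v0=0 v1=-3 v2=-2 v3=3
Collision at t=3: particles 0 and 1 swap velocities; positions: p0=4 p1=4 p2=9 p3=12; velocities now: v0=-3 v1=0 v2=-2 v3=3
Collision at t=11/2: particles 1 and 2 swap velocities; positions: p0=-7/2 p1=4 p2=4 p3=39/2; velocities now: v0=-3 v1=-2 v2=0 v3=3

Answer: 0,1 1,2 2,3 0,1 1,2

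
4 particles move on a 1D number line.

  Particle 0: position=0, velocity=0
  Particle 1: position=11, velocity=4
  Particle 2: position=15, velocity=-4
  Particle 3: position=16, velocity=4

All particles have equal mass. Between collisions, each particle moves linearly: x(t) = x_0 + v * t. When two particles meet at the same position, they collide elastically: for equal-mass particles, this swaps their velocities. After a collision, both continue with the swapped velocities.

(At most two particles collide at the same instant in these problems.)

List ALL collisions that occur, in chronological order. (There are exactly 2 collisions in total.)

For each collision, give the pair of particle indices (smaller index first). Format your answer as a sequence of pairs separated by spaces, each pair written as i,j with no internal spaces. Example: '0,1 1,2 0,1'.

Collision at t=1/2: particles 1 and 2 swap velocities; positions: p0=0 p1=13 p2=13 p3=18; velocities now: v0=0 v1=-4 v2=4 v3=4
Collision at t=15/4: particles 0 and 1 swap velocities; positions: p0=0 p1=0 p2=26 p3=31; velocities now: v0=-4 v1=0 v2=4 v3=4

Answer: 1,2 0,1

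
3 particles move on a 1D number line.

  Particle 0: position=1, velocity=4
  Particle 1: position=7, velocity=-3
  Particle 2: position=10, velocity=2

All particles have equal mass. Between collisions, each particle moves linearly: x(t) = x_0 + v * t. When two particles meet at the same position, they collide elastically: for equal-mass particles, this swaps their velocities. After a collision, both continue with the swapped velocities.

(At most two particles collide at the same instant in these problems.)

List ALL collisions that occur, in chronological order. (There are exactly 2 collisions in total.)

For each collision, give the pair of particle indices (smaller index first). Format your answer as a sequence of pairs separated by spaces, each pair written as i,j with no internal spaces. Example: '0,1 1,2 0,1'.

Answer: 0,1 1,2

Derivation:
Collision at t=6/7: particles 0 and 1 swap velocities; positions: p0=31/7 p1=31/7 p2=82/7; velocities now: v0=-3 v1=4 v2=2
Collision at t=9/2: particles 1 and 2 swap velocities; positions: p0=-13/2 p1=19 p2=19; velocities now: v0=-3 v1=2 v2=4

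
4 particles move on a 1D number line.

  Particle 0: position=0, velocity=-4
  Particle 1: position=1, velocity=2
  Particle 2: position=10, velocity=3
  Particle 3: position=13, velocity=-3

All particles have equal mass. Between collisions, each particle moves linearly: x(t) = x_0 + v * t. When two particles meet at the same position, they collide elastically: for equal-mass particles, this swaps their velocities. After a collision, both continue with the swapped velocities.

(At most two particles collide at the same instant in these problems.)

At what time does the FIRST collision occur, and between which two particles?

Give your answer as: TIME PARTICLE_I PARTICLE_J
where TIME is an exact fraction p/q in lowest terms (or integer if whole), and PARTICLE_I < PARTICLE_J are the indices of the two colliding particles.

Pair (0,1): pos 0,1 vel -4,2 -> not approaching (rel speed -6 <= 0)
Pair (1,2): pos 1,10 vel 2,3 -> not approaching (rel speed -1 <= 0)
Pair (2,3): pos 10,13 vel 3,-3 -> gap=3, closing at 6/unit, collide at t=1/2
Earliest collision: t=1/2 between 2 and 3

Answer: 1/2 2 3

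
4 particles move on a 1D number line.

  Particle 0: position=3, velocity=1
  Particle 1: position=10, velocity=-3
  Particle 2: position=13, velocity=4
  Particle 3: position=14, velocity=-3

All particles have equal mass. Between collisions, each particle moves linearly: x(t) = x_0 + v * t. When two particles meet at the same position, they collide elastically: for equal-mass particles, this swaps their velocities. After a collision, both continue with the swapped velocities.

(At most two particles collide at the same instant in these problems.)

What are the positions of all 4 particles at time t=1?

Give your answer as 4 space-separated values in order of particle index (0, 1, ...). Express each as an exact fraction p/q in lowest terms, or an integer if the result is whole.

Answer: 4 7 11 17

Derivation:
Collision at t=1/7: particles 2 and 3 swap velocities; positions: p0=22/7 p1=67/7 p2=95/7 p3=95/7; velocities now: v0=1 v1=-3 v2=-3 v3=4
Advance to t=1 (no further collisions before then); velocities: v0=1 v1=-3 v2=-3 v3=4; positions = 4 7 11 17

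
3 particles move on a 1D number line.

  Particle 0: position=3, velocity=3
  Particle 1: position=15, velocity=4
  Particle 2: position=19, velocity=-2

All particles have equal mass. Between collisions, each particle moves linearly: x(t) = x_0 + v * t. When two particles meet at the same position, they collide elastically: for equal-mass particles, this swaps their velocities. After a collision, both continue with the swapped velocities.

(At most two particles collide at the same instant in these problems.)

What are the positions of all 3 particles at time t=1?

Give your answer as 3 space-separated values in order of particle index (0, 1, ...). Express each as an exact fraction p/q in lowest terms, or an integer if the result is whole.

Collision at t=2/3: particles 1 and 2 swap velocities; positions: p0=5 p1=53/3 p2=53/3; velocities now: v0=3 v1=-2 v2=4
Advance to t=1 (no further collisions before then); velocities: v0=3 v1=-2 v2=4; positions = 6 17 19

Answer: 6 17 19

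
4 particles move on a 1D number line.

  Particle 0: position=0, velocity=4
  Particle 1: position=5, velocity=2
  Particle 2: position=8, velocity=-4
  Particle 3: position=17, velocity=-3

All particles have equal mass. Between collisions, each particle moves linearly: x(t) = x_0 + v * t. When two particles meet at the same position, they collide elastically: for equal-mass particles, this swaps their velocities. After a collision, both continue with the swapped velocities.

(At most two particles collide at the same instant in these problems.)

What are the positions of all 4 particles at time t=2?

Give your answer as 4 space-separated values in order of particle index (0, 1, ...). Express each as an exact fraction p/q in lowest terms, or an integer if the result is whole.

Collision at t=1/2: particles 1 and 2 swap velocities; positions: p0=2 p1=6 p2=6 p3=31/2; velocities now: v0=4 v1=-4 v2=2 v3=-3
Collision at t=1: particles 0 and 1 swap velocities; positions: p0=4 p1=4 p2=7 p3=14; velocities now: v0=-4 v1=4 v2=2 v3=-3
Advance to t=2 (no further collisions before then); velocities: v0=-4 v1=4 v2=2 v3=-3; positions = 0 8 9 11

Answer: 0 8 9 11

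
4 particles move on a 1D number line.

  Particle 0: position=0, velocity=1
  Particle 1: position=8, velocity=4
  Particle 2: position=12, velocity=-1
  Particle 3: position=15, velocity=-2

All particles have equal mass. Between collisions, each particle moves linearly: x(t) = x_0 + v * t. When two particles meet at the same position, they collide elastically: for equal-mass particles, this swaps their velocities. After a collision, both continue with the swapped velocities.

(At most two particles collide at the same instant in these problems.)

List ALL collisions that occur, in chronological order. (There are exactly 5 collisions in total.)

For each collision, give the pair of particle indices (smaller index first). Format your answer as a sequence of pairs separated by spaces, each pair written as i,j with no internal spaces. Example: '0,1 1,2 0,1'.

Answer: 1,2 2,3 1,2 0,1 1,2

Derivation:
Collision at t=4/5: particles 1 and 2 swap velocities; positions: p0=4/5 p1=56/5 p2=56/5 p3=67/5; velocities now: v0=1 v1=-1 v2=4 v3=-2
Collision at t=7/6: particles 2 and 3 swap velocities; positions: p0=7/6 p1=65/6 p2=38/3 p3=38/3; velocities now: v0=1 v1=-1 v2=-2 v3=4
Collision at t=3: particles 1 and 2 swap velocities; positions: p0=3 p1=9 p2=9 p3=20; velocities now: v0=1 v1=-2 v2=-1 v3=4
Collision at t=5: particles 0 and 1 swap velocities; positions: p0=5 p1=5 p2=7 p3=28; velocities now: v0=-2 v1=1 v2=-1 v3=4
Collision at t=6: particles 1 and 2 swap velocities; positions: p0=3 p1=6 p2=6 p3=32; velocities now: v0=-2 v1=-1 v2=1 v3=4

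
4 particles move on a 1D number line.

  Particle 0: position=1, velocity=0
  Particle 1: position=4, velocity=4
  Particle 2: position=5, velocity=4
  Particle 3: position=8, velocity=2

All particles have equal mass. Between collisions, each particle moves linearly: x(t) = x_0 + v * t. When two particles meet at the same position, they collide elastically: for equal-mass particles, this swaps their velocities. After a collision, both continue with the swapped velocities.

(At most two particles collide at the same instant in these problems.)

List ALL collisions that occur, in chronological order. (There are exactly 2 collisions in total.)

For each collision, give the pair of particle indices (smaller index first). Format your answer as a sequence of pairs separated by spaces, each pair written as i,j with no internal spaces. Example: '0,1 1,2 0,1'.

Collision at t=3/2: particles 2 and 3 swap velocities; positions: p0=1 p1=10 p2=11 p3=11; velocities now: v0=0 v1=4 v2=2 v3=4
Collision at t=2: particles 1 and 2 swap velocities; positions: p0=1 p1=12 p2=12 p3=13; velocities now: v0=0 v1=2 v2=4 v3=4

Answer: 2,3 1,2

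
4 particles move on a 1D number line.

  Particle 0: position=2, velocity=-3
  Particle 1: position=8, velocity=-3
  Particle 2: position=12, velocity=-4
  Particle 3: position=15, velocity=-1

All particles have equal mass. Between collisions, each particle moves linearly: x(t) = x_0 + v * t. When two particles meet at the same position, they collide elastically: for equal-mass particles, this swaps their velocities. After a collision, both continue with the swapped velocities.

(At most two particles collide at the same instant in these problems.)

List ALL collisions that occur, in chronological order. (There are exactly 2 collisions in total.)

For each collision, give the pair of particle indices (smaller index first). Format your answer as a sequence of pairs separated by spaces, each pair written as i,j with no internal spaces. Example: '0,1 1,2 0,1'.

Answer: 1,2 0,1

Derivation:
Collision at t=4: particles 1 and 2 swap velocities; positions: p0=-10 p1=-4 p2=-4 p3=11; velocities now: v0=-3 v1=-4 v2=-3 v3=-1
Collision at t=10: particles 0 and 1 swap velocities; positions: p0=-28 p1=-28 p2=-22 p3=5; velocities now: v0=-4 v1=-3 v2=-3 v3=-1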